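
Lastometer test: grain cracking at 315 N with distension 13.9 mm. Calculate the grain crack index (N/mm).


22.7 N/mm

Grain crack index = force / distension
Index = 315 / 13.9 = 22.7 N/mm


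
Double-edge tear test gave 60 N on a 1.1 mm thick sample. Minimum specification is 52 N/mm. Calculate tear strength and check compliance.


Tear strength = 54.5 N/mm
Compliant: Yes

Tear strength = 60 / 1.1 = 54.5 N/mm
Required minimum = 52 N/mm
Compliant: Yes


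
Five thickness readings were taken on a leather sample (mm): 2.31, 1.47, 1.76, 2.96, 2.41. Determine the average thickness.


2.18 mm


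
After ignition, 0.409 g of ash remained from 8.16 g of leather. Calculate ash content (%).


5.01%

Ash% = 0.409 / 8.16 x 100
Ash% = 5.01%


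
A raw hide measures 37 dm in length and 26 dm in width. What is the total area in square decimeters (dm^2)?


Area = length x width
Area = 37 x 26 = 962 dm^2


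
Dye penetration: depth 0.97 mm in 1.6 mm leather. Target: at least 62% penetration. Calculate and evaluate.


Penetration = 0.97 / 1.6 x 100 = 60.6%
Target: 62%
Meets target: No


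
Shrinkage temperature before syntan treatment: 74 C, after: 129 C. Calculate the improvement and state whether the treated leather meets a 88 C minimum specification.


Improvement = 55 C
Meets 88 C spec: Yes

Improvement = 129 - 74 = 55 C
Spec check: 129 C >= 88 C? Yes


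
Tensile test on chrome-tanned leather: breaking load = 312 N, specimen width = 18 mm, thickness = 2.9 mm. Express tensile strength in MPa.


Cross-section = 18 x 2.9 = 52.2 mm^2
TS = 312 / 52.2 = 5.98 MPa
(1 N/mm^2 = 1 MPa)


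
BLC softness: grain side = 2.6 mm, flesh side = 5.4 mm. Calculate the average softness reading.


4.00 mm


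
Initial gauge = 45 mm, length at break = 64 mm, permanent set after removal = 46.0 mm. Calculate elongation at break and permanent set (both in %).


Elongation at break = 42.2%
Permanent set = 2.2%


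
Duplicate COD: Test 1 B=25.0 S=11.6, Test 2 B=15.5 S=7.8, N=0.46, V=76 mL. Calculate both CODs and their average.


COD1 = (25.0 - 11.6) x 0.46 x 8000 / 76 = 648.8 mg/L
COD2 = (15.5 - 7.8) x 0.46 x 8000 / 76 = 372.8 mg/L
Average = (648.8 + 372.8) / 2 = 510.8 mg/L


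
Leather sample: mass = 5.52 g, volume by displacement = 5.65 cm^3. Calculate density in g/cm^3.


Density = mass / volume
Density = 5.52 / 5.65 = 0.977 g/cm^3


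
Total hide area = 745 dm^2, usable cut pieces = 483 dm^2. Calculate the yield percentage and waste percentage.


Yield = 64.8%
Waste = 35.2%

Yield = 483 / 745 x 100 = 64.8%
Waste = 745 - 483 = 262 dm^2
Waste% = 100 - 64.8 = 35.2%


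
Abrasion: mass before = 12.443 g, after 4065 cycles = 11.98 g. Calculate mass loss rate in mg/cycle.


Mass loss = 12.443 - 11.98 = 0.463 g
Rate = 0.463 / 4065 x 1000 = 0.114 mg/cycle


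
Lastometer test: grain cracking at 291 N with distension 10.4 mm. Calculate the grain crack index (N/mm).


Grain crack index = force / distension
Index = 291 / 10.4 = 28.0 N/mm


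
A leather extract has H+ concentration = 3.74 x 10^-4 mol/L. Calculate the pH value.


pH = 3.43


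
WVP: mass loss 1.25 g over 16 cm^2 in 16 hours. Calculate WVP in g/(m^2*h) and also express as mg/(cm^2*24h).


WVP = 1.25 / (16 x 16) x 10000 = 48.83 g/(m^2*h)
Mass loss in mg = 1.25 x 1000 = 1250 mg
Per cm^2 per 24h in mg: 1250 x 24 / (16 x 16) = 30000 / 256 = 117.19 mg/(cm^2*24h)


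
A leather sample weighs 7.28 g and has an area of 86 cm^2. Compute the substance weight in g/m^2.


846.5 g/m^2


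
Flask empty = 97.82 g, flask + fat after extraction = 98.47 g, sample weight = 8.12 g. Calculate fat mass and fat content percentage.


Fat mass = 98.47 - 97.82 = 0.65 g
Fat% = 0.65 / 8.12 x 100 = 8.0%


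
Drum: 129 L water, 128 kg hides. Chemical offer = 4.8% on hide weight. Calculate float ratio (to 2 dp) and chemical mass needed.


Float ratio = 129 / 128 = 1.01
Chemical = 128 x 4.8 / 100 = 6.144 kg


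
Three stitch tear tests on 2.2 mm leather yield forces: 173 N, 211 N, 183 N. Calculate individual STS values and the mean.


STS1 = 78.6 N/mm
STS2 = 95.9 N/mm
STS3 = 83.2 N/mm
Mean = 85.9 N/mm


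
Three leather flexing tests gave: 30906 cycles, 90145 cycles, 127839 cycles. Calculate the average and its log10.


Average = (30906 + 90145 + 127839) / 3 = 82963 cycles
log10(82963) = 4.92


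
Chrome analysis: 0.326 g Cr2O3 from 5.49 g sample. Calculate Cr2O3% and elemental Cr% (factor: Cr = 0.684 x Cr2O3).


Cr2O3 = 5.94%
Cr = 4.06%


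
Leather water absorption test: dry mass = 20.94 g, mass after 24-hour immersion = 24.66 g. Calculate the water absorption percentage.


Water absorbed = 24.66 - 20.94 = 3.72 g
WA% = 3.72 / 20.94 x 100 = 17.8%


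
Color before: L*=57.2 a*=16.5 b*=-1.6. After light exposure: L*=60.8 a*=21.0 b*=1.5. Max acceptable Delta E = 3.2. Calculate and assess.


dL = 3.6, da = 4.5, db = 3.1
dE = sqrt((3.6)^2 + (4.5)^2 + (3.1)^2) = 6.54
Max = 3.2
Passes: No


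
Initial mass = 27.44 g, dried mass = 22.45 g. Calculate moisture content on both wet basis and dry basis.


Moisture lost = 27.44 - 22.45 = 4.99 g
Wet basis MC = 4.99 / 27.44 x 100 = 18.2%
Dry basis MC = 4.99 / 22.45 x 100 = 22.2%


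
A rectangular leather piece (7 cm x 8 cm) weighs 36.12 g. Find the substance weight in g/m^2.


6450.0 g/m^2

Area = 7 x 8 = 56 cm^2
SW = 36.12 / 56 x 10000 = 6450.0 g/m^2


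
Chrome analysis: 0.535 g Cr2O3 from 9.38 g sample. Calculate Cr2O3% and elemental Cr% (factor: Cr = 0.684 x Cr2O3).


Cr2O3 = 5.70%
Cr = 3.90%


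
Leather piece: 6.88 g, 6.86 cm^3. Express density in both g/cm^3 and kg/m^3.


Density = 6.88 / 6.86 = 1.003 g/cm^3
Convert: 1.003 x 1000 = 1003 kg/m^3


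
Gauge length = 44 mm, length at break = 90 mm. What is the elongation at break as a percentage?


Extension = 90 - 44 = 46 mm
Elongation = 46 / 44 x 100 = 104.5%


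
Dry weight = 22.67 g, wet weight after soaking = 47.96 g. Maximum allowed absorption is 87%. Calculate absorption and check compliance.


Absorption = 111.6%
Compliant: No


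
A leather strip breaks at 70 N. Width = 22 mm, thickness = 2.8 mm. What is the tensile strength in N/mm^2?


Cross-sectional area = 22 x 2.8 = 61.6 mm^2
Tensile strength = 70 / 61.6 = 1.14 N/mm^2


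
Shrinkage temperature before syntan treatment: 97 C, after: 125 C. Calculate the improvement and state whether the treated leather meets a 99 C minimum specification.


Improvement = 28 C
Meets 99 C spec: Yes

Improvement = 125 - 97 = 28 C
Spec check: 125 C >= 99 C? Yes


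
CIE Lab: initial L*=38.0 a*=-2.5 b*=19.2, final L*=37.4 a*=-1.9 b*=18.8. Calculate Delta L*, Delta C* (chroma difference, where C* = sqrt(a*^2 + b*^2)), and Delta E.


Delta L* = 37.4 - 38.0 = -0.6
C1* = sqrt((-2.5)^2 + (19.2)^2) = 19.362
C2* = sqrt((-1.9)^2 + (18.8)^2) = 18.896
Delta C* = 18.896 - 19.362 = -0.47
Delta E = sqrt((-0.6)^2 + (0.6)^2 + (-0.4)^2) = 0.94


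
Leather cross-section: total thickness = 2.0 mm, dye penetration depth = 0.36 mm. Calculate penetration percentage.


Penetration% = 0.36 / 2.0 x 100
Penetration = 18.0%


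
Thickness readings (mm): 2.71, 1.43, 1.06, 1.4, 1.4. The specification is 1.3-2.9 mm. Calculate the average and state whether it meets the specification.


Sum = 8.00
Average = 8.00 / 5 = 1.60 mm
Specification range: 1.3 to 2.9 mm
Within spec: Yes


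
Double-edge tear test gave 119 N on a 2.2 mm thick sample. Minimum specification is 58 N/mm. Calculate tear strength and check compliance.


Tear strength = 119 / 2.2 = 54.1 N/mm
Required minimum = 58 N/mm
Compliant: No


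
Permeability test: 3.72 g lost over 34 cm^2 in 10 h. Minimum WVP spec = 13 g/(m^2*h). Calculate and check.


WVP = 3.72 / (34 x 10) x 10000 = 109.41 g/(m^2*h)
Minimum: 13 g/(m^2*h)
Meets spec: Yes


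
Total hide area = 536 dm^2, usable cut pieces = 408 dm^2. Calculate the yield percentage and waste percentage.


Yield = 408 / 536 x 100 = 76.1%
Waste = 536 - 408 = 128 dm^2
Waste% = 100 - 76.1 = 23.9%


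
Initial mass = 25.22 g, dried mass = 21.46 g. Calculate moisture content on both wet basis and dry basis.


Moisture lost = 25.22 - 21.46 = 3.76 g
Wet basis MC = 3.76 / 25.22 x 100 = 14.9%
Dry basis MC = 3.76 / 21.46 x 100 = 17.5%


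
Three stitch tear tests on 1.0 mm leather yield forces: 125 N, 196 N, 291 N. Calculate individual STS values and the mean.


STS1 = 125.0 N/mm
STS2 = 196.0 N/mm
STS3 = 291.0 N/mm
Mean = 204.0 N/mm


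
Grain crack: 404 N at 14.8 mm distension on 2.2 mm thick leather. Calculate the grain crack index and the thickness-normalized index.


Crack index = 27.3 N/mm
Normalized index = 12.4 N/mm per mm

Crack index = 404 / 14.8 = 27.3 N/mm
Normalized = 27.3 / 2.2 = 12.4 N/mm per mm


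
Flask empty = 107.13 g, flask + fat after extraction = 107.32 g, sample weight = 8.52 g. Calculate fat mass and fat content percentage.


Fat mass = 0.19 g
Fat content = 2.2%


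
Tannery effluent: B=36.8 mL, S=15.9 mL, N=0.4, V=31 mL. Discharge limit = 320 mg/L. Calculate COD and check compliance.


COD = (36.8 - 15.9) x 0.4 x 8000 / 31 = 2157.4 mg/L
Limit: 320 mg/L
Compliant: No


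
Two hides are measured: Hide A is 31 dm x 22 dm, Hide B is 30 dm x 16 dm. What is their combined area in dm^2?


1162 dm^2

Hide A area = 31 x 22 = 682 dm^2
Hide B area = 30 x 16 = 480 dm^2
Total = 682 + 480 = 1162 dm^2


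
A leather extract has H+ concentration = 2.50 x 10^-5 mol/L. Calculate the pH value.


pH = 4.60

pH = -log10[H+]
pH = -log10(2.50 x 10^-5) = 4.60


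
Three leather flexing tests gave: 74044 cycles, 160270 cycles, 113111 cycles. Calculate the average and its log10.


Average = (74044 + 160270 + 113111) / 3 = 115808 cycles
log10(115808) = 5.06


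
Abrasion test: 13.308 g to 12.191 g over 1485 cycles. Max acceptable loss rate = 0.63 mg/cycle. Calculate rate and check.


Rate = 0.752 mg/cycle
Passes: No


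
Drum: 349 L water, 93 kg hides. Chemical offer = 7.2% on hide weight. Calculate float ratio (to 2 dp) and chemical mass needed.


Float ratio = 3.75
Chemical needed = 6.696 kg


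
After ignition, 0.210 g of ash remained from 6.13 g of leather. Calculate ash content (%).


Ash% = 0.210 / 6.13 x 100
Ash% = 3.43%


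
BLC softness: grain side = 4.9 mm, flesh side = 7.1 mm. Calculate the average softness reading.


6.00 mm


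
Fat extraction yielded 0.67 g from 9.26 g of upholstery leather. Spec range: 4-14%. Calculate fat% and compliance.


Fat content = 7.2%
Compliant: Yes

Fat% = 0.67 / 9.26 x 100 = 7.2%
Spec range: 4-14%
Compliant: Yes


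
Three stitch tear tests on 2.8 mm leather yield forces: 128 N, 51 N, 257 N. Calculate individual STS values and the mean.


STS1 = 45.7 N/mm
STS2 = 18.2 N/mm
STS3 = 91.8 N/mm
Mean = 51.9 N/mm

STS1 = 128 / 2.8 = 45.7 N/mm
STS2 = 51 / 2.8 = 18.2 N/mm
STS3 = 257 / 2.8 = 91.8 N/mm
Mean = (45.7 + 18.2 + 91.8) / 3 = 51.9 N/mm


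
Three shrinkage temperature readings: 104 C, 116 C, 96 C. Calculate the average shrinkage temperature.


Average = (104 + 116 + 96) / 3
Average = 316 / 3 = 105.3 C


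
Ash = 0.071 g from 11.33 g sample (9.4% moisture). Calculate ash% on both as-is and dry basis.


As-is ash = 0.63%
Dry-basis ash = 0.69%

As-is ash% = 0.071 / 11.33 x 100 = 0.63%
Dry mass = 11.33 x (100 - 9.4) / 100 = 10.26498 g
Dry-basis ash% = 0.071 / 10.26498 x 100 = 0.69%


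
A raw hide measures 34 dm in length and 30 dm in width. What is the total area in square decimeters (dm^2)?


1020 dm^2

Area = length x width
Area = 34 x 30 = 1020 dm^2


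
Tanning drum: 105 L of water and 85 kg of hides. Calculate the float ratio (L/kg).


1.2


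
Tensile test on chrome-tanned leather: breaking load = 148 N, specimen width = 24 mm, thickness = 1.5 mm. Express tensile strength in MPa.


4.11 MPa

Cross-section = 24 x 1.5 = 36.0 mm^2
TS = 148 / 36.0 = 4.11 MPa
(1 N/mm^2 = 1 MPa)


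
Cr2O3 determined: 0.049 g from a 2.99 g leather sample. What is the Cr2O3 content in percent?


Cr2O3% = 0.049 / 2.99 x 100
Cr2O3% = 1.64%


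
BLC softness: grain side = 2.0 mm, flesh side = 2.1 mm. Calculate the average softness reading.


2.05 mm

Average = (2.0 + 2.1) / 2
Average = 2.05 mm


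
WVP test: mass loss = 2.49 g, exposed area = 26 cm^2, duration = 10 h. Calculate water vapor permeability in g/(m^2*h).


95.77 g/(m^2*h)


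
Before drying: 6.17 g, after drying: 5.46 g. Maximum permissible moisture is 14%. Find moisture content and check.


MC = (6.17 - 5.46) / 6.17 x 100 = 11.5%
Maximum: 14%
Acceptable: Yes


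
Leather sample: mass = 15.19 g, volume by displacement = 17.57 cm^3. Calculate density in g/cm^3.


Density = mass / volume
Density = 15.19 / 17.57 = 0.865 g/cm^3


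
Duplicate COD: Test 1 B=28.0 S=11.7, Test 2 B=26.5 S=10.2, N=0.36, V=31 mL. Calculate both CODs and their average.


COD1 = (28.0 - 11.7) x 0.36 x 8000 / 31 = 1514.3 mg/L
COD2 = (26.5 - 10.2) x 0.36 x 8000 / 31 = 1514.3 mg/L
Average = (1514.3 + 1514.3) / 2 = 1514.3 mg/L


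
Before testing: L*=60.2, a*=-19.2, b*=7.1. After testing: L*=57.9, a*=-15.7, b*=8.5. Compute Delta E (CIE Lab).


dL = 57.9 - 60.2 = -2.3
da = -15.7 - (-19.2) = 3.5
db = 8.5 - 7.1 = 1.4
dE = sqrt((-2.3)^2 + (3.5)^2 + (1.4)^2) = 4.42


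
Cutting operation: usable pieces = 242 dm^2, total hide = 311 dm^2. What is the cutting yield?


77.8%

Yield = usable / total x 100
Yield = 242 / 311 x 100 = 77.8%


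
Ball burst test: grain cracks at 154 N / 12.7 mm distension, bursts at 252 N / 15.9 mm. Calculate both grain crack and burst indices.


Crack index = 12.1 N/mm
Burst index = 15.8 N/mm


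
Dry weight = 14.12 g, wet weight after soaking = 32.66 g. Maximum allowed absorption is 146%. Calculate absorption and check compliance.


Absorption = 131.3%
Compliant: Yes


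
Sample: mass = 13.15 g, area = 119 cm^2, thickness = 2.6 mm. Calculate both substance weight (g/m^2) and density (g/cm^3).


Substance weight = 1105.0 g/m^2
Density = 0.425 g/cm^3

SW = 13.15 / 119 x 10000 = 1105.0 g/m^2
Volume = 119 x 2.6 / 10 = 30.94 cm^3
Density = 13.15 / 30.94 = 0.425 g/cm^3


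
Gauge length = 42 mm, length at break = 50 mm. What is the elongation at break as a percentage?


19.0%

Extension = 50 - 42 = 8 mm
Elongation = 8 / 42 x 100 = 19.0%


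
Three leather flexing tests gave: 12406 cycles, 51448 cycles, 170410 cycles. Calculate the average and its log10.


Average = (12406 + 51448 + 170410) / 3 = 78088 cycles
log10(78088) = 4.89


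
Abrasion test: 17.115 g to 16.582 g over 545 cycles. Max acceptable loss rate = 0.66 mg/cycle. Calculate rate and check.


Loss = 17.115 - 16.582 = 0.533 g
Rate = 0.533 g / 545 cycles x 1000 = 0.978 mg/cycle
Max = 0.66 mg/cycle
Passes: No


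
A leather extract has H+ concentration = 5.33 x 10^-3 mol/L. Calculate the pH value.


pH = 2.27

pH = -log10[H+]
pH = -log10(5.33 x 10^-3) = 2.27


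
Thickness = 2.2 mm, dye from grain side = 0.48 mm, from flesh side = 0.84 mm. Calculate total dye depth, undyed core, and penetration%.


Total dyed = 0.48 + 0.84 = 1.32 mm
Undyed core = 2.2 - 1.32 = 0.88 mm
Penetration = 1.32 / 2.2 x 100 = 60.0%


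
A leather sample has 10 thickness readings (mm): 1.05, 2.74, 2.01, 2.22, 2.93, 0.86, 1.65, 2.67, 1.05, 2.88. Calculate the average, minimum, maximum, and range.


Sum = 20.06
Average = 20.06 / 10 = 2.01 mm
Minimum = 0.86 mm
Maximum = 2.93 mm
Range = 2.93 - 0.86 = 2.07 mm


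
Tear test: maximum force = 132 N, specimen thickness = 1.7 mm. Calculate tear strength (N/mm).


Tear strength = force / thickness
Tear = 132 / 1.7 = 77.6 N/mm


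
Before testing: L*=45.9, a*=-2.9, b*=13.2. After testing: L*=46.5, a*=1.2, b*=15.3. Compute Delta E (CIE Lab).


dL = 46.5 - 45.9 = 0.6
da = 1.2 - (-2.9) = 4.1
db = 15.3 - 13.2 = 2.1
dE = sqrt((0.6)^2 + (4.1)^2 + (2.1)^2) = 4.65


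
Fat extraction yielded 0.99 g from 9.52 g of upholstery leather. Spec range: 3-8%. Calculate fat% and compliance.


Fat content = 10.4%
Compliant: No


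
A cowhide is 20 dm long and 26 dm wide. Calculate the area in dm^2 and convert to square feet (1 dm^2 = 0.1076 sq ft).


520 dm^2
55.95 sq ft

Area = 20 x 26 = 520 dm^2
Conversion: 520 x 0.1076 = 55.95 sq ft


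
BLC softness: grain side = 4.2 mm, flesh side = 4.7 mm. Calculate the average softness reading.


4.45 mm


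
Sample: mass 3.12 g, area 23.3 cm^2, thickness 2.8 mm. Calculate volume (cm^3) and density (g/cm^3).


Thickness in cm = 2.8 / 10 = 0.28 cm
Volume = 23.3 x 0.28 = 6.524 cm^3
Density = 3.12 / 6.524 = 0.478 g/cm^3


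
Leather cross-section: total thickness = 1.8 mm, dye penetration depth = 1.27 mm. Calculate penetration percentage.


70.6%


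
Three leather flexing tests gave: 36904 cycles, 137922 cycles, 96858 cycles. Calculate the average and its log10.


Average = (36904 + 137922 + 96858) / 3 = 90561 cycles
log10(90561) = 4.96


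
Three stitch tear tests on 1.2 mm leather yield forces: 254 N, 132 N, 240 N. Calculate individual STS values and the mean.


STS1 = 211.7 N/mm
STS2 = 110.0 N/mm
STS3 = 200.0 N/mm
Mean = 173.9 N/mm

STS1 = 254 / 1.2 = 211.7 N/mm
STS2 = 132 / 1.2 = 110.0 N/mm
STS3 = 240 / 1.2 = 200.0 N/mm
Mean = (211.7 + 110.0 + 200.0) / 3 = 173.9 N/mm


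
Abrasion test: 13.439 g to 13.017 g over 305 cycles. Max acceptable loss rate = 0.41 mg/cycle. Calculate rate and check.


Rate = 1.384 mg/cycle
Passes: No

Loss = 13.439 - 13.017 = 0.422 g
Rate = 0.422 g / 305 cycles x 1000 = 1.384 mg/cycle
Max = 0.41 mg/cycle
Passes: No


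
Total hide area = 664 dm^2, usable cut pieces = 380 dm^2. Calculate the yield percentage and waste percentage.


Yield = 57.2%
Waste = 42.8%

Yield = 380 / 664 x 100 = 57.2%
Waste = 664 - 380 = 284 dm^2
Waste% = 100 - 57.2 = 42.8%


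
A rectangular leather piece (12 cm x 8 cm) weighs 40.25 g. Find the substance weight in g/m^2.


4192.7 g/m^2


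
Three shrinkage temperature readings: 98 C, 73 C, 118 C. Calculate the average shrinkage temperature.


96.3 C


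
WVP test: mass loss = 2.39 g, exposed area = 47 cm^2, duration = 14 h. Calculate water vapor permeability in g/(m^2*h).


WVP = mass_loss / (area x time) x 10000
WVP = 2.39 / (47 x 14) x 10000
WVP = 2.39 / 658 x 10000 = 36.32 g/(m^2*h)


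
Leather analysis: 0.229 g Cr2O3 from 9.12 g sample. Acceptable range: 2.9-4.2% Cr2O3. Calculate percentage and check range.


Cr2O3 = 2.51%
Within range: No


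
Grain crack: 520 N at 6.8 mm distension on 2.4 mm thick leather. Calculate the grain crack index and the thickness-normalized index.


Crack index = 520 / 6.8 = 76.5 N/mm
Normalized = 76.5 / 2.4 = 31.9 N/mm per mm


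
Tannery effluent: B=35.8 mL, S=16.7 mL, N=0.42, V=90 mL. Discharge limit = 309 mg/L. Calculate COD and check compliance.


COD = 713.1 mg/L
Compliant: No

COD = (35.8 - 16.7) x 0.42 x 8000 / 90 = 713.1 mg/L
Limit: 309 mg/L
Compliant: No


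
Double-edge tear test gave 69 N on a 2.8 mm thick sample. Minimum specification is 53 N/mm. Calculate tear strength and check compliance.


Tear strength = 24.6 N/mm
Compliant: No


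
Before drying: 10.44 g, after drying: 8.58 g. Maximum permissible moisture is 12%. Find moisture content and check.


MC = (10.44 - 8.58) / 10.44 x 100 = 17.8%
Maximum: 12%
Acceptable: No


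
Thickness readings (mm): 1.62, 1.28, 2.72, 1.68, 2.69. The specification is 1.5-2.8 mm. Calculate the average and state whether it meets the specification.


Sum = 9.99
Average = 9.99 / 5 = 2.00 mm
Specification range: 1.5 to 2.8 mm
Within spec: Yes


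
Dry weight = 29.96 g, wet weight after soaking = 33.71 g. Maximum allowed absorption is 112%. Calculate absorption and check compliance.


WA = (33.71 - 29.96) / 29.96 x 100 = 12.5%
Maximum allowed: 112%
Compliant: Yes


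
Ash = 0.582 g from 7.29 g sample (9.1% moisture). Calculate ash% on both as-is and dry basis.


As-is ash% = 0.582 / 7.29 x 100 = 7.98%
Dry mass = 7.29 x (100 - 9.1) / 100 = 6.62661 g
Dry-basis ash% = 0.582 / 6.62661 x 100 = 8.78%


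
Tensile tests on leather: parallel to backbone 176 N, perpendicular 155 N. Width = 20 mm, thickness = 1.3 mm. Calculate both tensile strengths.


Parallel = 6.77 N/mm^2
Perpendicular = 5.96 N/mm^2


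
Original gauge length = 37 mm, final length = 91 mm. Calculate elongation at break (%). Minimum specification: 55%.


Elongation = 145.9%
Meets spec: Yes


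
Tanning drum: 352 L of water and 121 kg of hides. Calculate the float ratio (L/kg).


2.9


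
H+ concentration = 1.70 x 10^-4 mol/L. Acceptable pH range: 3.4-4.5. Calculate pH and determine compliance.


pH = 3.77
Compliant: Yes


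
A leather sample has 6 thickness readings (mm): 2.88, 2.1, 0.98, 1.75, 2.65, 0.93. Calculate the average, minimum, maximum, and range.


Sum = 11.29
Average = 11.29 / 6 = 1.88 mm
Minimum = 0.93 mm
Maximum = 2.88 mm
Range = 2.88 - 0.93 = 1.95 mm


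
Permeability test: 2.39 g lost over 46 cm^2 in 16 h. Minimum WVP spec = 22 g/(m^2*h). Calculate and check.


WVP = 32.47 g/(m^2*h)
Meets specification: Yes


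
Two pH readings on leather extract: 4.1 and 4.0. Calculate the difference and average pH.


Difference = 0.1
Average pH = 4.05

Difference = |4.1 - 4.0| = 0.1
Average = (4.1 + 4.0) / 2 = 4.05


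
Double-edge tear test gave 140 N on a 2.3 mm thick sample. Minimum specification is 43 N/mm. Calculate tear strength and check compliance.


Tear strength = 140 / 2.3 = 60.9 N/mm
Required minimum = 43 N/mm
Compliant: Yes


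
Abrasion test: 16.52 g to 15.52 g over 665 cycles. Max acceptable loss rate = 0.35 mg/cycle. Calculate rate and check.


Loss = 16.52 - 15.52 = 1.000 g
Rate = 1.000 g / 665 cycles x 1000 = 1.504 mg/cycle
Max = 0.35 mg/cycle
Passes: No


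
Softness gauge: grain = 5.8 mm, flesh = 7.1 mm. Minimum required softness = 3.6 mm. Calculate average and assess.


Average = (5.8 + 7.1) / 2 = 6.45 mm
Minimum = 3.6 mm
Meets requirement: Yes


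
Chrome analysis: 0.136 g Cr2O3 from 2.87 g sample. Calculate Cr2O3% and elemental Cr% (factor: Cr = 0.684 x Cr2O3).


Cr2O3% = 0.136 / 2.87 x 100 = 4.74%
Cr% = 4.74 x 0.684 = 3.24%


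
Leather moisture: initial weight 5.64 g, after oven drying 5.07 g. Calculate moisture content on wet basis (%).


10.1%


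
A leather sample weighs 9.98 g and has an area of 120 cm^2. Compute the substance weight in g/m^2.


Substance weight = mass / area x 10000
SW = 9.98 / 120 x 10000
SW = 831.7 g/m^2


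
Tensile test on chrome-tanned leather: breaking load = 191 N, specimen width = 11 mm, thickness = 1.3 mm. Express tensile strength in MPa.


Cross-section = 11 x 1.3 = 14.3 mm^2
TS = 191 / 14.3 = 13.36 MPa
(1 N/mm^2 = 1 MPa)


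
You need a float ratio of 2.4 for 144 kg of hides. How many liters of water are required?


Water = hide weight x target ratio
Water = 144 x 2.4 = 345.6 L


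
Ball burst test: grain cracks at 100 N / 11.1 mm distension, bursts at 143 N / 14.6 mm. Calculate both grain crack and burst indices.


Crack index = 9.0 N/mm
Burst index = 9.8 N/mm


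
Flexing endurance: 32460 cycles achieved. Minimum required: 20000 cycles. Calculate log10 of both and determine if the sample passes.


Achieved: log10 = 4.51
Required: log10 = 4.30
Passes: Yes


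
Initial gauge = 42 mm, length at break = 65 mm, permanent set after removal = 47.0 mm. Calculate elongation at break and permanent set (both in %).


Elongation at break = 54.8%
Permanent set = 11.9%


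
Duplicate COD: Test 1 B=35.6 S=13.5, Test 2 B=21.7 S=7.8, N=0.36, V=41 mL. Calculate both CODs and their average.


COD1 = 1552.4 mg/L
COD2 = 976.4 mg/L
Average = 1264.4 mg/L

COD1 = (35.6 - 13.5) x 0.36 x 8000 / 41 = 1552.4 mg/L
COD2 = (21.7 - 7.8) x 0.36 x 8000 / 41 = 976.4 mg/L
Average = (1552.4 + 976.4) / 2 = 1264.4 mg/L


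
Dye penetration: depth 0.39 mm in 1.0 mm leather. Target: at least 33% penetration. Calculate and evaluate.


Penetration = 39.0%
Meets target: Yes

Penetration = 0.39 / 1.0 x 100 = 39.0%
Target: 33%
Meets target: Yes


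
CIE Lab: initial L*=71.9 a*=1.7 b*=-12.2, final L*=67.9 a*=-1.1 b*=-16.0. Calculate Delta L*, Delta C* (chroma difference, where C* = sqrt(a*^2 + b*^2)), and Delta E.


Delta L* = -4.0
Delta C* = 3.72
Delta E = 6.19

Delta L* = 67.9 - 71.9 = -4.0
C1* = sqrt((1.7)^2 + (-12.2)^2) = 12.318
C2* = sqrt((-1.1)^2 + (-16.0)^2) = 16.038
Delta C* = 16.038 - 12.318 = 3.72
Delta E = sqrt((-4.0)^2 + (-2.8)^2 + (-3.8)^2) = 6.19


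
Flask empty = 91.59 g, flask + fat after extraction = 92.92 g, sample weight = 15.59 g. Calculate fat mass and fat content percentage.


Fat mass = 1.33 g
Fat content = 8.5%

Fat mass = 92.92 - 91.59 = 1.33 g
Fat% = 1.33 / 15.59 x 100 = 8.5%


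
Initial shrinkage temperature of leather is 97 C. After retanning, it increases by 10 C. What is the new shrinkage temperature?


New Ts = 97 + 10 = 107 C


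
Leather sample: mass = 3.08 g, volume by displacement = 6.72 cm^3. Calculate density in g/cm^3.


0.458 g/cm^3

Density = mass / volume
Density = 3.08 / 6.72 = 0.458 g/cm^3


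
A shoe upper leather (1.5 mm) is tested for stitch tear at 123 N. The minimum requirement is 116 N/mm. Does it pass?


STS = 82.0 N/mm
Passes: No

STS = 123 / 1.5 = 82.0 N/mm
Minimum required: 116 N/mm
Passes: No


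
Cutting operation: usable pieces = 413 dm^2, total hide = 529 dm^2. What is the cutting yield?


78.1%

Yield = usable / total x 100
Yield = 413 / 529 x 100 = 78.1%


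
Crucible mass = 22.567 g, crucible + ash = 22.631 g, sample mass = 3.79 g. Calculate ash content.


Ash mass = 22.631 - 22.567 = 0.064 g
Ash% = 0.064 / 3.79 x 100 = 1.69%


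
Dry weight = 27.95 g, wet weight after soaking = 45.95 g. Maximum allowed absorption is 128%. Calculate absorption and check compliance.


Absorption = 64.4%
Compliant: Yes

WA = (45.95 - 27.95) / 27.95 x 100 = 64.4%
Maximum allowed: 128%
Compliant: Yes


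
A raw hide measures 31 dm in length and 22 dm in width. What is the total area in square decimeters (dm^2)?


682 dm^2


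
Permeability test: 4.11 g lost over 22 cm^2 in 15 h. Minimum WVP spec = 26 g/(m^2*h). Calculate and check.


WVP = 4.11 / (22 x 15) x 10000 = 124.55 g/(m^2*h)
Minimum: 26 g/(m^2*h)
Meets spec: Yes


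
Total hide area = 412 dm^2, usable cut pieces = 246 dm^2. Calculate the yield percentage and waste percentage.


Yield = 246 / 412 x 100 = 59.7%
Waste = 412 - 246 = 166 dm^2
Waste% = 100 - 59.7 = 40.3%


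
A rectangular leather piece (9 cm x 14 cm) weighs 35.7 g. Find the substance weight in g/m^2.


Area = 9 x 14 = 126 cm^2
SW = 35.7 / 126 x 10000 = 2833.3 g/m^2


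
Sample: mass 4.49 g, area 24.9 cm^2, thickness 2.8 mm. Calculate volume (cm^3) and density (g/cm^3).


Thickness in cm = 2.8 / 10 = 0.28 cm
Volume = 24.9 x 0.28 = 6.972 cm^3
Density = 4.49 / 6.972 = 0.644 g/cm^3


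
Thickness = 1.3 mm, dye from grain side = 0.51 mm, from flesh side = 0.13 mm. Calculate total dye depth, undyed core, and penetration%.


Total dyed = 0.64 mm
Undyed core = 0.66 mm
Penetration = 49.2%

Total dyed = 0.51 + 0.13 = 0.64 mm
Undyed core = 1.3 - 0.64 = 0.66 mm
Penetration = 0.64 / 1.3 x 100 = 49.2%


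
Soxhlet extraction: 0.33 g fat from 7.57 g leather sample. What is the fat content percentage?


4.4%

Fat content = 0.33 / 7.57 x 100
Fat = 4.4%


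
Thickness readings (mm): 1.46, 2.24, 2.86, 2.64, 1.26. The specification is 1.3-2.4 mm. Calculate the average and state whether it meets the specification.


Sum = 10.46
Average = 10.46 / 5 = 2.09 mm
Specification range: 1.3 to 2.4 mm
Within spec: Yes


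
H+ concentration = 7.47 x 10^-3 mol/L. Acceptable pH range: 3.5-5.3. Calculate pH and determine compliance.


pH = -log10(7.47 x 10^-3) = 2.13
Range: 3.5 to 5.3
Compliant: No


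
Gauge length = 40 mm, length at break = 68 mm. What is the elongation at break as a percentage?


Extension = 68 - 40 = 28 mm
Elongation = 28 / 40 x 100 = 70.0%


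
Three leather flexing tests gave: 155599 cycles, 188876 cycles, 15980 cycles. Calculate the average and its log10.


Average = 120152 cycles
log10 = 5.08


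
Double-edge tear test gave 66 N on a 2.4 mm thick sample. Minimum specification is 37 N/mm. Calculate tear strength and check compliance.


Tear strength = 66 / 2.4 = 27.5 N/mm
Required minimum = 37 N/mm
Compliant: No


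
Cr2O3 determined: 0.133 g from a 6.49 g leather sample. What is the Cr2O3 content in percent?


Cr2O3% = 0.133 / 6.49 x 100
Cr2O3% = 2.05%


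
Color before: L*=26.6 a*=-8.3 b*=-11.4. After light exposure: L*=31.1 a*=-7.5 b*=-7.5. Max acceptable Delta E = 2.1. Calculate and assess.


dL = 4.5, da = 0.8, db = 3.9
dE = sqrt((4.5)^2 + (0.8)^2 + (3.9)^2) = 6.01
Max = 2.1
Passes: No


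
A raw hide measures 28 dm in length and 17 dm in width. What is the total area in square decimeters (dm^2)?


476 dm^2


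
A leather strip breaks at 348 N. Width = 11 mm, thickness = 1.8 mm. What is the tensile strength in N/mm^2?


Cross-sectional area = 11 x 1.8 = 19.8 mm^2
Tensile strength = 348 / 19.8 = 17.58 N/mm^2


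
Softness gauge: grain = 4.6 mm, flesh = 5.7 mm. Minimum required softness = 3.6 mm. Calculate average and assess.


Average = (4.6 + 5.7) / 2 = 5.15 mm
Minimum = 3.6 mm
Meets requirement: Yes


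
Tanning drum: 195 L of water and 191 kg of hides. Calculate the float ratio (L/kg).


Float ratio = water / hide weight
Ratio = 195 / 191 = 1.0


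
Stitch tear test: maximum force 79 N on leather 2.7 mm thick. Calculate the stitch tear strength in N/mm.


Stitch tear strength = force / thickness
STS = 79 / 2.7 = 29.3 N/mm


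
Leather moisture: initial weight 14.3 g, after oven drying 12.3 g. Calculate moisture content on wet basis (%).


Moisture = 14.3 - 12.3 = 2.00 g
MC = 2.00 / 14.3 x 100 = 14.0%


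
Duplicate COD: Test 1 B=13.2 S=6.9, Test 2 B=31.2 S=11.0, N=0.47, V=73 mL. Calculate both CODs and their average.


COD1 = (13.2 - 6.9) x 0.47 x 8000 / 73 = 324.5 mg/L
COD2 = (31.2 - 11.0) x 0.47 x 8000 / 73 = 1040.4 mg/L
Average = (324.5 + 1040.4) / 2 = 682.5 mg/L


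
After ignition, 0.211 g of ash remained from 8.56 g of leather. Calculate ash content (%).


2.46%


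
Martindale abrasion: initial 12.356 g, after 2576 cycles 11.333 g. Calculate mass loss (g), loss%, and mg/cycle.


Mass loss = 1.023 g
Loss = 8.28%
Rate = 0.397 mg/cycle

Loss = 12.356 - 11.333 = 1.023 g
Loss% = 1.023 / 12.356 x 100 = 8.28%
Rate = 1.023 / 2576 x 1000 = 0.397 mg/cycle


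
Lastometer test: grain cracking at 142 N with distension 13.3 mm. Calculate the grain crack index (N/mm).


10.7 N/mm

Grain crack index = force / distension
Index = 142 / 13.3 = 10.7 N/mm


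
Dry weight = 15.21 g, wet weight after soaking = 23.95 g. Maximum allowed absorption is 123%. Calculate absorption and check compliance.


WA = (23.95 - 15.21) / 15.21 x 100 = 57.5%
Maximum allowed: 123%
Compliant: Yes


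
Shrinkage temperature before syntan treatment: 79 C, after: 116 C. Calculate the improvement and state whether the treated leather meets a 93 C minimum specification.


Improvement = 116 - 79 = 37 C
Spec check: 116 C >= 93 C? Yes


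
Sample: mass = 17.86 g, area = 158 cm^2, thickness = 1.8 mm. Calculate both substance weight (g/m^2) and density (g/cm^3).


SW = 17.86 / 158 x 10000 = 1130.4 g/m^2
Volume = 158 x 1.8 / 10 = 28.44 cm^3
Density = 17.86 / 28.44 = 0.628 g/cm^3


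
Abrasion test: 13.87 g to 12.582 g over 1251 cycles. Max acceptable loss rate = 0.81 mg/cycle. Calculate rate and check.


Rate = 1.030 mg/cycle
Passes: No

Loss = 13.87 - 12.582 = 1.288 g
Rate = 1.288 g / 1251 cycles x 1000 = 1.030 mg/cycle
Max = 0.81 mg/cycle
Passes: No


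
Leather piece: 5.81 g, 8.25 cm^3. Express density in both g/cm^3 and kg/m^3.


0.704 g/cm^3
704 kg/m^3


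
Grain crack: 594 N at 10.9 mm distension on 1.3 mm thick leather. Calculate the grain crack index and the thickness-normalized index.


Crack index = 54.5 N/mm
Normalized index = 41.9 N/mm per mm

Crack index = 594 / 10.9 = 54.5 N/mm
Normalized = 54.5 / 1.3 = 41.9 N/mm per mm


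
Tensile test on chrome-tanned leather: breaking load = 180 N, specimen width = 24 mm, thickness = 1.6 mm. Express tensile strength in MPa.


Cross-section = 24 x 1.6 = 38.4 mm^2
TS = 180 / 38.4 = 4.69 MPa
(1 N/mm^2 = 1 MPa)


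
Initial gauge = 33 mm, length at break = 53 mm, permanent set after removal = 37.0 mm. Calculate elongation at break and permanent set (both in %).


Elongation at break = (53 - 33) / 33 x 100 = 60.6%
Permanent set = (37.0 - 33) / 33 x 100 = 12.1%


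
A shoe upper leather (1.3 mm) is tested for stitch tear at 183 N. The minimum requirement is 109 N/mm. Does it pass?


STS = 183 / 1.3 = 140.8 N/mm
Minimum required: 109 N/mm
Passes: Yes


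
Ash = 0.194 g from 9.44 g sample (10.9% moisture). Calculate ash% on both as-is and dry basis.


As-is ash = 2.06%
Dry-basis ash = 2.31%

As-is ash% = 0.194 / 9.44 x 100 = 2.06%
Dry mass = 9.44 x (100 - 10.9) / 100 = 8.41104 g
Dry-basis ash% = 0.194 / 8.41104 x 100 = 2.31%


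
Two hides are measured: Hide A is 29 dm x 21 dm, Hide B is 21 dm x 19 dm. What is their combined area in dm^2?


1008 dm^2


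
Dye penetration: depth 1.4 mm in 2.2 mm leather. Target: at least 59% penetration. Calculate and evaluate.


Penetration = 63.6%
Meets target: Yes

Penetration = 1.4 / 2.2 x 100 = 63.6%
Target: 59%
Meets target: Yes


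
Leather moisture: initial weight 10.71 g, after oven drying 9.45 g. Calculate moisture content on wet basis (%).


Moisture = 10.71 - 9.45 = 1.26 g
MC = 1.26 / 10.71 x 100 = 11.8%


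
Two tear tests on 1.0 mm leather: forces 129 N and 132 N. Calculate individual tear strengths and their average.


Tear 1 = 129.0 N/mm
Tear 2 = 132.0 N/mm
Average = 130.5 N/mm

Tear 1 = 129 / 1.0 = 129.0 N/mm
Tear 2 = 132 / 1.0 = 132.0 N/mm
Average = (129.0 + 132.0) / 2 = 130.5 N/mm


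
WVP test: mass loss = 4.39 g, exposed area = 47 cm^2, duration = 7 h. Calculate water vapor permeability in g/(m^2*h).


133.43 g/(m^2*h)


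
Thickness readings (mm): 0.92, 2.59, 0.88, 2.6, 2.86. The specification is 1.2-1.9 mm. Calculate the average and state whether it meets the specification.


Sum = 9.85
Average = 9.85 / 5 = 1.97 mm
Specification range: 1.2 to 1.9 mm
Within spec: No


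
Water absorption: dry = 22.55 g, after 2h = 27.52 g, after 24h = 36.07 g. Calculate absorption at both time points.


WA (2h) = (27.52 - 22.55) / 22.55 x 100 = 22.0%
WA (24h) = (36.07 - 22.55) / 22.55 x 100 = 60.0%


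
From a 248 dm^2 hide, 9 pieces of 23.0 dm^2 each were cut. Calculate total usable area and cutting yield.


Total usable = 9 x 23.0 = 207.0 dm^2
Yield = 207.0 / 248 x 100 = 83.5%


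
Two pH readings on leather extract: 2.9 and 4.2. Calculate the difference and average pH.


Difference = 1.3
Average pH = 3.55

Difference = |2.9 - 4.2| = 1.3
Average = (2.9 + 4.2) / 2 = 3.55


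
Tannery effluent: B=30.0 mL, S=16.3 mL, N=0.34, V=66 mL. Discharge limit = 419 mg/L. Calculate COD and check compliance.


COD = 564.6 mg/L
Compliant: No


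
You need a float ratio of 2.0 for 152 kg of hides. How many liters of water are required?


Water = hide weight x target ratio
Water = 152 x 2.0 = 304.0 L


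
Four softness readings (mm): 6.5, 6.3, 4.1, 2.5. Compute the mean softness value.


Sum = 6.5 + 6.3 + 4.1 + 2.5
Mean = 19.4 / 4 = 4.85 mm


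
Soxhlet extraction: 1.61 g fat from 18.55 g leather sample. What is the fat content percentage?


8.7%

Fat content = 1.61 / 18.55 x 100
Fat = 8.7%


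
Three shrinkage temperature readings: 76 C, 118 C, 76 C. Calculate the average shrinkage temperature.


Average = (76 + 118 + 76) / 3
Average = 270 / 3 = 90.0 C


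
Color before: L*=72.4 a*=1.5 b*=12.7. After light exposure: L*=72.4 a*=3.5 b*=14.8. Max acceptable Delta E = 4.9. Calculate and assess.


dL = 0.0, da = 2.0, db = 2.1
dE = sqrt((0.0)^2 + (2.0)^2 + (2.1)^2) = 2.90
Max = 4.9
Passes: Yes


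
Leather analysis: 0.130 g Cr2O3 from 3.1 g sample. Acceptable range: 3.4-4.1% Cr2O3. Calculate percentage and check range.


Cr2O3 = 4.19%
Within range: No

Cr2O3% = 0.130 / 3.1 x 100 = 4.19%
Acceptable range: 3.4 to 4.1%
Within range: No


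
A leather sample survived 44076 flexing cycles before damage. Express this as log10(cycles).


log10(44076) = 4.64


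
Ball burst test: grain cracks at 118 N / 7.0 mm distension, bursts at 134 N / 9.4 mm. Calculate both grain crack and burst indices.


Crack index = 118 / 7.0 = 16.9 N/mm
Burst index = 134 / 9.4 = 14.3 N/mm


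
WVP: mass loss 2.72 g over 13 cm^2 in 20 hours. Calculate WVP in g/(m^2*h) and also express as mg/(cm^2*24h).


WVP = 104.62 g/(m^2*h)
Daily rate = 251.08 mg/(cm^2*24h)


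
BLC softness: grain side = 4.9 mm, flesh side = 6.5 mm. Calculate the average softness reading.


Average = (4.9 + 6.5) / 2
Average = 5.70 mm


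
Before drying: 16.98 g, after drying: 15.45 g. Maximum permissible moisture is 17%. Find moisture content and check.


Moisture content = 9.0%
Acceptable: Yes

MC = (16.98 - 15.45) / 16.98 x 100 = 9.0%
Maximum: 17%
Acceptable: Yes


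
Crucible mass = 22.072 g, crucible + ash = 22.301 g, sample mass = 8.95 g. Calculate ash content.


Ash mass = 22.301 - 22.072 = 0.229 g
Ash% = 0.229 / 8.95 x 100 = 2.56%


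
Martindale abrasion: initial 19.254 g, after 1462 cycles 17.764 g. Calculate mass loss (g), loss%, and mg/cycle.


Mass loss = 1.490 g
Loss = 7.74%
Rate = 1.019 mg/cycle

Loss = 19.254 - 17.764 = 1.490 g
Loss% = 1.490 / 19.254 x 100 = 7.74%
Rate = 1.490 / 1462 x 1000 = 1.019 mg/cycle


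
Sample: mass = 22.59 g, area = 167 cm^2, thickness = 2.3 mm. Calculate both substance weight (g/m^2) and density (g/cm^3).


Substance weight = 1352.7 g/m^2
Density = 0.588 g/cm^3


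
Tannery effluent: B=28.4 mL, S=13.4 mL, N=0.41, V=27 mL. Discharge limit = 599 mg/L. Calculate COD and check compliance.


COD = (28.4 - 13.4) x 0.41 x 8000 / 27 = 1822.2 mg/L
Limit: 599 mg/L
Compliant: No


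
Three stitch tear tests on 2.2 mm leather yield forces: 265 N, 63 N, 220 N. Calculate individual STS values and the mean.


STS1 = 265 / 2.2 = 120.5 N/mm
STS2 = 63 / 2.2 = 28.6 N/mm
STS3 = 220 / 2.2 = 100.0 N/mm
Mean = (120.5 + 28.6 + 100.0) / 3 = 83.0 N/mm


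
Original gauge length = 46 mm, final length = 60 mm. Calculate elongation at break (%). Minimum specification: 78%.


Extension = 60 - 46 = 14 mm
Elongation = 14 / 46 x 100 = 30.4%
Minimum required: 78%
Meets specification: No


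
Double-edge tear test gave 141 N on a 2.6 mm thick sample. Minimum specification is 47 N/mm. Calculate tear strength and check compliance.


Tear strength = 141 / 2.6 = 54.2 N/mm
Required minimum = 47 N/mm
Compliant: Yes


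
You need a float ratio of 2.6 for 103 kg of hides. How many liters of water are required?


Water = hide weight x target ratio
Water = 103 x 2.6 = 267.8 L


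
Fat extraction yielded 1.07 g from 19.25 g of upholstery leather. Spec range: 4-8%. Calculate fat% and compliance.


Fat content = 5.6%
Compliant: Yes


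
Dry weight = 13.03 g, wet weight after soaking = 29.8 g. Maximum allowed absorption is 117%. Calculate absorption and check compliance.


WA = (29.8 - 13.03) / 13.03 x 100 = 128.7%
Maximum allowed: 117%
Compliant: No


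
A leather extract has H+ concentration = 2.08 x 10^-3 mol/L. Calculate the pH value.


pH = -log10[H+]
pH = -log10(2.08 x 10^-3) = 2.68


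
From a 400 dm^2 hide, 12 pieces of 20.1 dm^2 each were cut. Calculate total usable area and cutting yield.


Usable area = 241.2 dm^2
Yield = 60.3%

Total usable = 12 x 20.1 = 241.2 dm^2
Yield = 241.2 / 400 x 100 = 60.3%
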